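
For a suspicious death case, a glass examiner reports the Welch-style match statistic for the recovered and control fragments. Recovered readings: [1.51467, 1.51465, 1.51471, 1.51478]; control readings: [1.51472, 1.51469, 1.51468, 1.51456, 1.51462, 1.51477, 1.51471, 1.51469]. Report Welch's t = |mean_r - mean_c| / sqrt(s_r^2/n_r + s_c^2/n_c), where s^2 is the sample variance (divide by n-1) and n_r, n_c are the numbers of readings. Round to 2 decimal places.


Welch's t-criterion for glass RI comparison:
Recovered mean = sum / n_r = 6.05881 / 4 = 1.5147025
Control mean = sum / n_c = 12.11744 / 8 = 1.51468
Recovered sample variance s_r^2 = 3.29167e-09
Control sample variance s_c^2 = 4.11429e-09
Welch SE (unpooled) = sqrt(s_r^2/n_r + s_c^2/n_c) = sqrt(8.22917e-10 + 5.14286e-10) = sqrt(1.3372e-09) = 3.65677e-05
|mean_r - mean_c| = 2.25e-05
t = 2.25e-05 / 3.65677e-05 = 0.62

0.62


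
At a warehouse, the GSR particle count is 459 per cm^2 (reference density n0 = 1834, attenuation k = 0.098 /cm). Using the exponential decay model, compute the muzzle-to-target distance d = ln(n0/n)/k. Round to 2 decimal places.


GSR distance calculation:
n0/n = 1834 / 459 = 3.995643
ln(n0/n) = 1.385205
d = 1.385205 / 0.098 = 14.13 cm

14.13


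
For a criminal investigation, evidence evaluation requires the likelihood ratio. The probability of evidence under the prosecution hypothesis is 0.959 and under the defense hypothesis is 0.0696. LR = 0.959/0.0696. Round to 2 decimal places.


Likelihood ratio calculation:
LR = P(E|Hp) / P(E|Hd)
LR = 0.959 / 0.0696
LR = 13.78

13.78


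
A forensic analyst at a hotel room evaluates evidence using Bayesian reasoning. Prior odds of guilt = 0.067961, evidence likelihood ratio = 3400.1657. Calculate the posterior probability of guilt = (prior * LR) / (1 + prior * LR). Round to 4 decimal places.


Bayesian evidence evaluation:
Posterior odds = prior_odds * LR = 0.067961 * 3400.1657 = 231.0787
Posterior probability = posterior_odds / (1 + posterior_odds)
= 231.0787 / (1 + 231.0787)
= 231.0787 / 232.0787
= 0.9957

0.9957


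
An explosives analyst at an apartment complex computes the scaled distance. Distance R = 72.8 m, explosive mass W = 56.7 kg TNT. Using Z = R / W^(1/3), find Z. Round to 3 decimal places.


Scaled distance calculation:
W^(1/3) = 56.7^(1/3) = 3.841737
Z = R / W^(1/3) = 72.8 / 3.841737
Z = 18.950 m/kg^(1/3)

18.950


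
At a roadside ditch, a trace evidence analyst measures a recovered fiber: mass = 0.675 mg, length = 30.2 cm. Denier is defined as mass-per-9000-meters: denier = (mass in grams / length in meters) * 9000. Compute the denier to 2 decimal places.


Denier calculation:
Mass in grams = 0.675 mg / 1000 = 0.000675 g
Length in meters = 30.2 cm / 100 = 0.302 m
Linear density = mass / length = 0.000675 / 0.302 = 0.0022351 g/m
Denier = (g/m) * 9000 = 0.0022351 * 9000 = 20.12

20.12


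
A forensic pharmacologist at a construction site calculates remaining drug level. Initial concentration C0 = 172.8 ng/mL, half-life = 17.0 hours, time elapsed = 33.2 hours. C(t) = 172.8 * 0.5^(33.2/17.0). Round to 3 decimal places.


Drug concentration decay:
Number of half-lives = t / t_half = 33.2 / 17.0 = 1.952941
Decay factor = 0.5^1.952941 = 0.25828916
C(t) = 172.8 * 0.25828916 = 44.632 ng/mL

44.632


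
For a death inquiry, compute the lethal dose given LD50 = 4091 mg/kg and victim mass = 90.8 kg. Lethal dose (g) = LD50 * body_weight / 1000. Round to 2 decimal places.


Lethal dose calculation:
Lethal dose = LD50 * body_weight / 1000
= 4091 * 90.8 / 1000
= 371462.8 / 1000
= 371.46 g

371.46


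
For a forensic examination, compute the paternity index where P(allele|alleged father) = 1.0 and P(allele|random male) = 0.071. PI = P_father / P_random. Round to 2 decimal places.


Paternity Index calculation:
PI = P(allele|father) / P(allele|random)
PI = 1.0 / 0.071
PI = 14.08

14.08


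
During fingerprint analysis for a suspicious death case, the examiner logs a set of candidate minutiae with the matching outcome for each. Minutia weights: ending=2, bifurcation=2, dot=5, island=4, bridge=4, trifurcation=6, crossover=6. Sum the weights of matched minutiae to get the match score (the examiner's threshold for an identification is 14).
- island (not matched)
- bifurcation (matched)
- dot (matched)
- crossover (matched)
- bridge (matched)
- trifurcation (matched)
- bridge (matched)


Weighted minutiae match score:
  island: not matched, +0
  bifurcation: matched, +2 (running total 2)
  dot: matched, +5 (running total 7)
  crossover: matched, +6 (running total 13)
  bridge: matched, +4 (running total 17)
  trifurcation: matched, +6 (running total 23)
  bridge: matched, +4 (running total 27)
Total score = 27
Threshold = 14; verdict = identification

27


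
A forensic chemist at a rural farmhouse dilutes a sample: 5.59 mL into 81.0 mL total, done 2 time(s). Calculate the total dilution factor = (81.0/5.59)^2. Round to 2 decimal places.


Dilution factor calculation:
Single dilution = V_total / V_sample = 81.0 / 5.59 ≈ 14.490161
Number of dilutions = 2
Total DF = (81.0 / 5.59)^2 (full precision, rounded at the end) = 209.96

209.96


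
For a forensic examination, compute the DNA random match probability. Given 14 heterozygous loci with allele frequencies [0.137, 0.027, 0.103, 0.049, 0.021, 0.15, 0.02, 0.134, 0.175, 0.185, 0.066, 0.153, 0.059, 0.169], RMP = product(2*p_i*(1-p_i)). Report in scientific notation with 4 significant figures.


Computing RMP for 14 loci:
Locus 1: 2 * 0.137 * 0.863 = 0.236462
Locus 2: 2 * 0.027 * 0.973 = 0.052542
Locus 3: 2 * 0.103 * 0.897 = 0.184782
Locus 4: 2 * 0.049 * 0.951 = 0.093198
Locus 5: 2 * 0.021 * 0.979 = 0.041118
Locus 6: 2 * 0.15 * 0.85 = 0.255
Locus 7: 2 * 0.02 * 0.98 = 0.0392
Locus 8: 2 * 0.134 * 0.866 = 0.232088
Locus 9: 2 * 0.175 * 0.825 = 0.28875
Locus 10: 2 * 0.185 * 0.815 = 0.30155
Locus 11: 2 * 0.066 * 0.934 = 0.123288
Locus 12: 2 * 0.153 * 0.847 = 0.259182
Locus 13: 2 * 0.059 * 0.941 = 0.111038
Locus 14: 2 * 0.169 * 0.831 = 0.280878
RMP = 1.771e-12

1.771e-12


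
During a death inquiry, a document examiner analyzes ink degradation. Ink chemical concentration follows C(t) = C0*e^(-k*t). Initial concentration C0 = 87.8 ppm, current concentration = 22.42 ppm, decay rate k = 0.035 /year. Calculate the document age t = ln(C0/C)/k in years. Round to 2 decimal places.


Document age estimation:
C0/C = 87.8 / 22.42 = 3.916146
ln(C0/C) = 1.365108
t = 1.365108 / 0.035 = 39.00 years

39.00


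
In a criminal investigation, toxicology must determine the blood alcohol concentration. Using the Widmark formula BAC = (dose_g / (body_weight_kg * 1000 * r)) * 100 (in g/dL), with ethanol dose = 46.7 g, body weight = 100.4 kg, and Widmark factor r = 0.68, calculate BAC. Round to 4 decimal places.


Applying the Widmark formula:
BAC = (dose_g / (body_wt * 1000 * r)) * 100
Denominator = 100.4 * 1000 * 0.68 = 68272
BAC = (46.7 / 68272) * 100
BAC = 0.0684 g/dL

0.0684


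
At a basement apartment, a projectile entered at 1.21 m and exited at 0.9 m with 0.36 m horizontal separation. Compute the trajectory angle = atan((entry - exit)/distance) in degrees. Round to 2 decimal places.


Bullet trajectory angle:
Height difference = 1.21 - 0.9 = 0.31 m
angle = atan(0.31 / 0.36)
angle = atan(0.861111)
angle = 40.73 degrees

40.73


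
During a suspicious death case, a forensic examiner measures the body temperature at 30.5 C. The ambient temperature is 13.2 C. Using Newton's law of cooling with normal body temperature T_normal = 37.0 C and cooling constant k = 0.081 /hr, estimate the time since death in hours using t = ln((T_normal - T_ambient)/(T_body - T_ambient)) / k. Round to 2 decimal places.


Using Newton's law of cooling:
t = ln((T_normal - T_ambient) / (T_body - T_ambient)) / k
T_normal - T_ambient = 23.8
T_body - T_ambient = 17.3
Ratio = 1.375723
ln(ratio) = 0.318979
t = 0.318979 / 0.081 = 3.94 hours

3.94


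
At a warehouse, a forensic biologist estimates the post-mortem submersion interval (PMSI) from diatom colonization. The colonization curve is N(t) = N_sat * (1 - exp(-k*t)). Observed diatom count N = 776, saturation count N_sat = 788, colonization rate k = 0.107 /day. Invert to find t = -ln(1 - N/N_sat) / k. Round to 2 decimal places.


PMSI from diatom colonization curve:
N / N_sat = 776 / 788 = 0.984772
1 - N/N_sat = 0.015228
ln(1 - N/N_sat) = -4.184619
t = -ln(1 - N/N_sat) / k = -(-4.184619) / 0.107 = 39.11 days

39.11


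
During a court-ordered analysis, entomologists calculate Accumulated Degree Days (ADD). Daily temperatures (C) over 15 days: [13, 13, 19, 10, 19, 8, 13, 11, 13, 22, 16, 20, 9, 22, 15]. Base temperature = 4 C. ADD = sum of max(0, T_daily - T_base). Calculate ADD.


Computing ADD day by day:
Day 1: max(0, 13 - 4) = 9
Day 2: max(0, 13 - 4) = 9
Day 3: max(0, 19 - 4) = 15
Day 4: max(0, 10 - 4) = 6
Day 5: max(0, 19 - 4) = 15
Day 6: max(0, 8 - 4) = 4
Day 7: max(0, 13 - 4) = 9
Day 8: max(0, 11 - 4) = 7
Day 9: max(0, 13 - 4) = 9
Day 10: max(0, 22 - 4) = 18
Day 11: max(0, 16 - 4) = 12
Day 12: max(0, 20 - 4) = 16
Day 13: max(0, 9 - 4) = 5
Day 14: max(0, 22 - 4) = 18
Day 15: max(0, 15 - 4) = 11
Total ADD = 163

163


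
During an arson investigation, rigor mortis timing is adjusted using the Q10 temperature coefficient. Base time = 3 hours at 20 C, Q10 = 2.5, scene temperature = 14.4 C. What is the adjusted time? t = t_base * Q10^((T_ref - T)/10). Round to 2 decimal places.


Rigor mortis time adjustment:
Exponent = (T_ref - T_actual) / 10 = (20 - 14.4) / 10 = 0.56
Q10 factor = 2.5^0.56 = 1.6705
t_adjusted = 3 * 1.6705 = 5.01 hours

5.01


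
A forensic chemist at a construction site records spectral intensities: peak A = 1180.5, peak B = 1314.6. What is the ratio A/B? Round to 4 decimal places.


Spectral peak ratio:
Peak A = 1180.5 counts
Peak B = 1314.6 counts
Ratio = 1180.5 / 1314.6 = 0.8980

0.8980


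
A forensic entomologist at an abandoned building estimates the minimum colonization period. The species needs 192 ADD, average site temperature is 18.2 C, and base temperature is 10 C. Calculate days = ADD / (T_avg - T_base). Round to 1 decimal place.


Insect development time:
Effective temperature = avg_temp - T_base = 18.2 - 10 = 8.2 C
Days = ADD / effective_temp = 192 / 8.2 = 23.4 days

23.4


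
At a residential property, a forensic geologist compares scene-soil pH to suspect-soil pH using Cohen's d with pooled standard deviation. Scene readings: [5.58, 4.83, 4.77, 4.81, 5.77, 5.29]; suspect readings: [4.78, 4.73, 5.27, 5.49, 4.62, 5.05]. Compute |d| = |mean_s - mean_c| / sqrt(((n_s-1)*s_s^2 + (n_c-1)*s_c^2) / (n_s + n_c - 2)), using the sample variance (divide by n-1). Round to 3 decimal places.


Pooled-variance Cohen's d for soil pH comparison:
Scene mean = 31.05 / 6 = 5.175
Suspect mean = 29.94 / 6 = 4.99
Scene sample variance s_s^2 = 0.18951
Suspect sample variance s_c^2 = 0.11612
Pooled variance = ((n_s-1)*s_s^2 + (n_c-1)*s_c^2) / (n_s + n_c - 2) = 0.152815
Pooled SD = sqrt(0.152815) = 0.390916
Mean difference = 0.185
|d| = |0.185| / 0.390916 = 0.473

0.473


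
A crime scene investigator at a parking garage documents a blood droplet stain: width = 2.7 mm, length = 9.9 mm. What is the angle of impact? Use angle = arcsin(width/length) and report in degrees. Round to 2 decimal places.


Blood spatter impact angle calculation:
width / length = 2.7 / 9.9 = 0.272727
angle = arcsin(0.272727)
angle = 15.83 degrees

15.83


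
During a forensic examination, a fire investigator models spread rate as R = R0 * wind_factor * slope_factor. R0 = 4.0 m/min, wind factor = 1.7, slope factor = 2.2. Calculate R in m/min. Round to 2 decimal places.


Fire spread rate calculation:
R = R0 * wind_factor * slope_factor
= 4.0 * 1.7 * 2.2
= 6.8 * 2.2
= 14.96 m/min

14.96


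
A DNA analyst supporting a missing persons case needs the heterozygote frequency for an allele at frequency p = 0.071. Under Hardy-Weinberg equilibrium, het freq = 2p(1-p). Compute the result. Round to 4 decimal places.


Hardy-Weinberg heterozygote frequency:
q = 1 - p = 1 - 0.071 = 0.929
2pq = 2 * 0.071 * 0.929 = 0.1319

0.1319


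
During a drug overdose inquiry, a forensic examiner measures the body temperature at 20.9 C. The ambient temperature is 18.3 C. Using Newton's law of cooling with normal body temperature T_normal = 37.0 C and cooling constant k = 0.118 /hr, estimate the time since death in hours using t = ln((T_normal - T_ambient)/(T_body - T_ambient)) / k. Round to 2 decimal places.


Using Newton's law of cooling:
t = ln((T_normal - T_ambient) / (T_body - T_ambient)) / k
T_normal - T_ambient = 18.7
T_body - T_ambient = 2.6
Ratio = 7.192308
ln(ratio) = 1.973012
t = 1.973012 / 0.118 = 16.72 hours

16.72


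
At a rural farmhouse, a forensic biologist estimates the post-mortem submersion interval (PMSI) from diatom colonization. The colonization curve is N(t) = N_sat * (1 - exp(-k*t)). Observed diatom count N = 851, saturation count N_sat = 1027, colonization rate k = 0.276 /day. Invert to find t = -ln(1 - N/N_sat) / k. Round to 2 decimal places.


PMSI from diatom colonization curve:
N / N_sat = 851 / 1027 = 0.828627
1 - N/N_sat = 0.171373
ln(1 - N/N_sat) = -1.763913
t = -ln(1 - N/N_sat) / k = -(-1.763913) / 0.276 = 6.39 days

6.39


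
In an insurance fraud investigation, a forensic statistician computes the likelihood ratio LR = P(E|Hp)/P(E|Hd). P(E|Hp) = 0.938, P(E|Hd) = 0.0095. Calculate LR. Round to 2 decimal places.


Likelihood ratio calculation:
LR = P(E|Hp) / P(E|Hd)
LR = 0.938 / 0.0095
LR = 98.74

98.74


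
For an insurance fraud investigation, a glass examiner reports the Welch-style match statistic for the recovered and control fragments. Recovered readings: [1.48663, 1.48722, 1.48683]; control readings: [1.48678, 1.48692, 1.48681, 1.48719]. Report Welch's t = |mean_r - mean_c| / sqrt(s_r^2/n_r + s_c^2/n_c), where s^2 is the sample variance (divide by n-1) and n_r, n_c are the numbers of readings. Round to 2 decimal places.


Welch's t-criterion for glass RI comparison:
Recovered mean = sum / n_r = 4.46068 / 3 = 1.4868933
Control mean = sum / n_c = 5.9477 / 4 = 1.486925
Recovered sample variance s_r^2 = 9.00333e-08
Control sample variance s_c^2 = 3.48333e-08
Welch SE (unpooled) = sqrt(s_r^2/n_r + s_c^2/n_c) = sqrt(3.00111e-08 + 8.70833e-09) = sqrt(3.87194e-08) = 0.000196772
|mean_r - mean_c| = 3.16667e-05
t = 3.16667e-05 / 0.000196772 = 0.16

0.16


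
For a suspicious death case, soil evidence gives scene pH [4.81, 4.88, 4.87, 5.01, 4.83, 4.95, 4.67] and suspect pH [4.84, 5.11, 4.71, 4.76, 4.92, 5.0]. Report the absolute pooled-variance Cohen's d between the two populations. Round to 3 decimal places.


Pooled-variance Cohen's d for soil pH comparison:
Scene mean = 34.02 / 7 = 4.86
Suspect mean = 29.34 / 6 = 4.89
Scene sample variance s_s^2 = 0.011767
Suspect sample variance s_c^2 = 0.02264
Pooled variance = ((n_s-1)*s_s^2 + (n_c-1)*s_c^2) / (n_s + n_c - 2) = 0.016709
Pooled SD = sqrt(0.016709) = 0.129263
Mean difference = -0.03
|d| = |-0.03| / 0.129263 = 0.232

0.232


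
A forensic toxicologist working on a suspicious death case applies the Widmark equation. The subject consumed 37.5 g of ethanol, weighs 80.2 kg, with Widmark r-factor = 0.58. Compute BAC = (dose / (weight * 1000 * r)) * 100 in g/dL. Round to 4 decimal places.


Applying the Widmark formula:
BAC = (dose_g / (body_wt * 1000 * r)) * 100
Denominator = 80.2 * 1000 * 0.58 = 46516
BAC = (37.5 / 46516) * 100
BAC = 0.0806 g/dL

0.0806


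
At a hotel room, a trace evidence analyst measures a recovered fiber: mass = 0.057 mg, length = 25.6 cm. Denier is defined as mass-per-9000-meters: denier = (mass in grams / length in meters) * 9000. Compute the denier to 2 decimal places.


Denier calculation:
Mass in grams = 0.057 mg / 1000 = 0.000057 g
Length in meters = 25.6 cm / 100 = 0.256 m
Linear density = mass / length = 0.000057 / 0.256 = 0.00022266 g/m
Denier = (g/m) * 9000 = 0.00022266 * 9000 = 2.00

2.00


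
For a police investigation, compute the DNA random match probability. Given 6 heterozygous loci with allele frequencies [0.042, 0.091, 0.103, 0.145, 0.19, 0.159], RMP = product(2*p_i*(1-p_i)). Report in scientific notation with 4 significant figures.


Computing RMP for 6 loci:
Locus 1: 2 * 0.042 * 0.958 = 0.080472
Locus 2: 2 * 0.091 * 0.909 = 0.165438
Locus 3: 2 * 0.103 * 0.897 = 0.184782
Locus 4: 2 * 0.145 * 0.855 = 0.24795
Locus 5: 2 * 0.19 * 0.81 = 0.3078
Locus 6: 2 * 0.159 * 0.841 = 0.267438
RMP = 5.021e-05

5.021e-05


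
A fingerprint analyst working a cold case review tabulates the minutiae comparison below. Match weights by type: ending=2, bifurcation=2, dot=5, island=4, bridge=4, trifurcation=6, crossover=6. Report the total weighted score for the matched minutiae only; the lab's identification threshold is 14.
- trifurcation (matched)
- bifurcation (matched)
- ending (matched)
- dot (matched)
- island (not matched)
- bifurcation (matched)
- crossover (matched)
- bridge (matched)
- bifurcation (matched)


Weighted minutiae match score:
  trifurcation: matched, +6 (running total 6)
  bifurcation: matched, +2 (running total 8)
  ending: matched, +2 (running total 10)
  dot: matched, +5 (running total 15)
  island: not matched, +0
  bifurcation: matched, +2 (running total 17)
  crossover: matched, +6 (running total 23)
  bridge: matched, +4 (running total 27)
  bifurcation: matched, +2 (running total 29)
Total score = 29
Threshold = 14; verdict = identification

29


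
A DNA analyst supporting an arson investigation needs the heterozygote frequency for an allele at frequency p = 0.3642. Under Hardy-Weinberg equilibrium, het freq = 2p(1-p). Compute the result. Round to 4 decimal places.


Hardy-Weinberg heterozygote frequency:
q = 1 - p = 1 - 0.3642 = 0.6358
2pq = 2 * 0.3642 * 0.6358 = 0.4631

0.4631


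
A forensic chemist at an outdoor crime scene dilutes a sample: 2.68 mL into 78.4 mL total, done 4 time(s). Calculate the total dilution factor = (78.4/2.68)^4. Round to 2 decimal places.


Dilution factor calculation:
Single dilution = V_total / V_sample = 78.4 / 2.68 ≈ 29.253731
Number of dilutions = 4
Total DF = (78.4 / 2.68)^4 (full precision, rounded at the end) = 732360.77

732360.77


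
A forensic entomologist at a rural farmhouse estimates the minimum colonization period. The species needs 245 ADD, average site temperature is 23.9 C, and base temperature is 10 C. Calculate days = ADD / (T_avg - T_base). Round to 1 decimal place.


Insect development time:
Effective temperature = avg_temp - T_base = 23.9 - 10 = 13.9 C
Days = ADD / effective_temp = 245 / 13.9 = 17.6 days

17.6


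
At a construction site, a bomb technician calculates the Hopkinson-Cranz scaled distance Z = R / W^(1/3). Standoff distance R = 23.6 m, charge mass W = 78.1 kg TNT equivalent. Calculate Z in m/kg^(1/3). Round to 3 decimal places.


Scaled distance calculation:
W^(1/3) = 78.1^(1/3) = 4.274484
Z = R / W^(1/3) = 23.6 / 4.274484
Z = 5.521 m/kg^(1/3)

5.521


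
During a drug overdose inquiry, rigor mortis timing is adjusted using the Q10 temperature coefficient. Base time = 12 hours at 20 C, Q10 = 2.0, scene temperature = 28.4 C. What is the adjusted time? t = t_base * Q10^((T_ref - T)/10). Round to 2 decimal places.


Rigor mortis time adjustment:
Exponent = (T_ref - T_actual) / 10 = (20 - 28.4) / 10 = -0.84
Q10 factor = 2.0^-0.84 = 0.55864
t_adjusted = 12 * 0.55864 = 6.70 hours

6.70


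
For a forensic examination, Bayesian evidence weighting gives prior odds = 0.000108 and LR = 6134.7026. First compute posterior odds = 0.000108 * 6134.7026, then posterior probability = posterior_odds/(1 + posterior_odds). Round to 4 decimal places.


Bayesian evidence evaluation:
Posterior odds = prior_odds * LR = 0.000108 * 6134.7026 = 0.6625479
Posterior probability = posterior_odds / (1 + posterior_odds)
= 0.6625479 / (1 + 0.6625479)
= 0.6625479 / 1.6625479
= 0.3985

0.3985


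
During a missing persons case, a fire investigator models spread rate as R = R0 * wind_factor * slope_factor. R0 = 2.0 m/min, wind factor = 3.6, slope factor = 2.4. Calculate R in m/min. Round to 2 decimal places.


Fire spread rate calculation:
R = R0 * wind_factor * slope_factor
= 2.0 * 3.6 * 2.4
= 7.2 * 2.4
= 17.28 m/min

17.28


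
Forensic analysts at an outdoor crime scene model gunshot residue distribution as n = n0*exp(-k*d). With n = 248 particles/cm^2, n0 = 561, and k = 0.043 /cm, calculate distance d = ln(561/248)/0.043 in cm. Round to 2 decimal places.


GSR distance calculation:
n0/n = 561 / 248 = 2.262097
ln(n0/n) = 0.816292
d = 0.816292 / 0.043 = 18.98 cm

18.98


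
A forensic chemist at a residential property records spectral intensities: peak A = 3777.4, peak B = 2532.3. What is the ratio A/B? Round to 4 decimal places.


Spectral peak ratio:
Peak A = 3777.4 counts
Peak B = 2532.3 counts
Ratio = 3777.4 / 2532.3 = 1.4917

1.4917


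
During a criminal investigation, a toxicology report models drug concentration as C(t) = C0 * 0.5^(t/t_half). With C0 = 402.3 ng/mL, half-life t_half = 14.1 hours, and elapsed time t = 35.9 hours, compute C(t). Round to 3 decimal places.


Drug concentration decay:
Number of half-lives = t / t_half = 35.9 / 14.1 = 2.546099
Decay factor = 0.5^2.546099 = 0.17121737
C(t) = 402.3 * 0.17121737 = 68.881 ng/mL

68.881


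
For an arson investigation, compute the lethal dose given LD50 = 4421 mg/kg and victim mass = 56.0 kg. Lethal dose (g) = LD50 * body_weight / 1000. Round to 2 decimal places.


Lethal dose calculation:
Lethal dose = LD50 * body_weight / 1000
= 4421 * 56.0 / 1000
= 247576 / 1000
= 247.58 g

247.58


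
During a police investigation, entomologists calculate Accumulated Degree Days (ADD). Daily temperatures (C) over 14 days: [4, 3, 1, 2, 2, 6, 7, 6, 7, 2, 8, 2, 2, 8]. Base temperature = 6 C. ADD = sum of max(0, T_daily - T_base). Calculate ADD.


Computing ADD day by day:
Day 1: max(0, 4 - 6) = 0
Day 2: max(0, 3 - 6) = 0
Day 3: max(0, 1 - 6) = 0
Day 4: max(0, 2 - 6) = 0
Day 5: max(0, 2 - 6) = 0
Day 6: max(0, 6 - 6) = 0
Day 7: max(0, 7 - 6) = 1
Day 8: max(0, 6 - 6) = 0
Day 9: max(0, 7 - 6) = 1
Day 10: max(0, 2 - 6) = 0
Day 11: max(0, 8 - 6) = 2
Day 12: max(0, 2 - 6) = 0
Day 13: max(0, 2 - 6) = 0
Day 14: max(0, 8 - 6) = 2
Total ADD = 6

6


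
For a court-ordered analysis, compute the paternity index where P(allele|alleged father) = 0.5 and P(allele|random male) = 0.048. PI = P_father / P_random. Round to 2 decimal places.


Paternity Index calculation:
PI = P(allele|father) / P(allele|random)
PI = 0.5 / 0.048
PI = 10.42

10.42


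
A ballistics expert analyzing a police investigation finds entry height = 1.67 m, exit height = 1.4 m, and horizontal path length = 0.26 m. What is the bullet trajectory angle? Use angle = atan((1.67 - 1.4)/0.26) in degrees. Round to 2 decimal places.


Bullet trajectory angle:
Height difference = 1.67 - 1.4 = 0.27 m
angle = atan(0.27 / 0.26)
angle = atan(1.038462)
angle = 46.08 degrees

46.08


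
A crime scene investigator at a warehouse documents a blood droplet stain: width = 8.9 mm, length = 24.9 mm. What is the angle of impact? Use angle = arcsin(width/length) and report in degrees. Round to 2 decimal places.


Blood spatter impact angle calculation:
width / length = 8.9 / 24.9 = 0.35743
angle = arcsin(0.35743)
angle = 20.94 degrees

20.94


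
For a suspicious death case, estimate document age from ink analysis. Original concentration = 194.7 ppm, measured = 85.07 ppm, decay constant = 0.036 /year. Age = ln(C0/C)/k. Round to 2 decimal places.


Document age estimation:
C0/C = 194.7 / 85.07 = 2.288703
ln(C0/C) = 0.827985
t = 0.827985 / 0.036 = 23.00 years

23.00


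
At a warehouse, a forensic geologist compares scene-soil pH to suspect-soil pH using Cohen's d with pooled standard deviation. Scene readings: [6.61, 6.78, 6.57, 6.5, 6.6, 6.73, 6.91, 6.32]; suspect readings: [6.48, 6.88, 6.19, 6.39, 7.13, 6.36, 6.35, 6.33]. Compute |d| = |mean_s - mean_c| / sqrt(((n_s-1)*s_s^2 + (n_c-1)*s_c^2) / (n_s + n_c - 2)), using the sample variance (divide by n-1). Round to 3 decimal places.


Pooled-variance Cohen's d for soil pH comparison:
Scene mean = 53.02 / 8 = 6.6275
Suspect mean = 52.11 / 8 = 6.51375
Scene sample variance s_s^2 = 0.032679
Suspect sample variance s_c^2 = 0.10277
Pooled variance = ((n_s-1)*s_s^2 + (n_c-1)*s_c^2) / (n_s + n_c - 2) = 0.067724
Pooled SD = sqrt(0.067724) = 0.260238
Mean difference = 0.11375
|d| = |0.11375| / 0.260238 = 0.437

0.437


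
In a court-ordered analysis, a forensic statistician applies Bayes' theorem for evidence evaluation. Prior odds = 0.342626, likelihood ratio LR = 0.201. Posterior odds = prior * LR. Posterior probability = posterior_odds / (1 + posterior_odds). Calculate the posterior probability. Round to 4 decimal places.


Bayesian evidence evaluation:
Posterior odds = prior_odds * LR = 0.342626 * 0.201 = 0.06886783
Posterior probability = posterior_odds / (1 + posterior_odds)
= 0.06886783 / (1 + 0.06886783)
= 0.06886783 / 1.06886783
= 0.0644

0.0644


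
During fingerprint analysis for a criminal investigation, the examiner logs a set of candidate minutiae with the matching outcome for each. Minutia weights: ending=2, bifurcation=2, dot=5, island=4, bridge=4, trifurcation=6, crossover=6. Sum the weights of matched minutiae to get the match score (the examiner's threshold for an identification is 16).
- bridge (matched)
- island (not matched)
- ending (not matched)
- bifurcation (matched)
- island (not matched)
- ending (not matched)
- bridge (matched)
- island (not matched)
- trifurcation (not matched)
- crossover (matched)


Weighted minutiae match score:
  bridge: matched, +4 (running total 4)
  island: not matched, +0
  ending: not matched, +0
  bifurcation: matched, +2 (running total 6)
  island: not matched, +0
  ending: not matched, +0
  bridge: matched, +4 (running total 10)
  island: not matched, +0
  trifurcation: not matched, +0
  crossover: matched, +6 (running total 16)
Total score = 16
Threshold = 16; verdict = identification

16


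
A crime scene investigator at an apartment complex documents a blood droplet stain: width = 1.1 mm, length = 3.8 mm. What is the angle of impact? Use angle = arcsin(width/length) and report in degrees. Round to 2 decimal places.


Blood spatter impact angle calculation:
width / length = 1.1 / 3.8 = 0.289474
angle = arcsin(0.289474)
angle = 16.83 degrees

16.83


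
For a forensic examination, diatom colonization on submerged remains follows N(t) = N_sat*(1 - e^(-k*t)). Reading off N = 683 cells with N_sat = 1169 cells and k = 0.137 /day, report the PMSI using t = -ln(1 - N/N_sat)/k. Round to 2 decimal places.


PMSI from diatom colonization curve:
N / N_sat = 683 / 1169 = 0.58426
1 - N/N_sat = 0.41574
ln(1 - N/N_sat) = -0.877695
t = -ln(1 - N/N_sat) / k = -(-0.877695) / 0.137 = 6.41 days

6.41


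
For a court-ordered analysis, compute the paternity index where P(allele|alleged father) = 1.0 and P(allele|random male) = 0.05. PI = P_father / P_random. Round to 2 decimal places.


Paternity Index calculation:
PI = P(allele|father) / P(allele|random)
PI = 1.0 / 0.05
PI = 20.00

20.00


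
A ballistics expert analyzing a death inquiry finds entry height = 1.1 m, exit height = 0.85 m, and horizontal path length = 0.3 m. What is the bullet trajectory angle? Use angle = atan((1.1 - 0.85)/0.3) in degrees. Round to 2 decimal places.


Bullet trajectory angle:
Height difference = 1.1 - 0.85 = 0.25 m
angle = atan(0.25 / 0.3)
angle = atan(0.833333)
angle = 39.81 degrees

39.81


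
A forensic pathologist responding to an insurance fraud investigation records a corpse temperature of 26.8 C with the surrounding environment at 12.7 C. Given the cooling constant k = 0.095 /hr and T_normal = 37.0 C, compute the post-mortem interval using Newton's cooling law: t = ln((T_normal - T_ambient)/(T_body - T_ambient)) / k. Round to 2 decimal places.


Using Newton's law of cooling:
t = ln((T_normal - T_ambient) / (T_body - T_ambient)) / k
T_normal - T_ambient = 24.3
T_body - T_ambient = 14.1
Ratio = 1.723404
ln(ratio) = 0.544301
t = 0.544301 / 0.095 = 5.73 hours

5.73


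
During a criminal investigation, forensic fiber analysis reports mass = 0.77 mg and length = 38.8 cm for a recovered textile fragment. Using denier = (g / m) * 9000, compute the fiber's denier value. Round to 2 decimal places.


Denier calculation:
Mass in grams = 0.77 mg / 1000 = 0.00077 g
Length in meters = 38.8 cm / 100 = 0.388 m
Linear density = mass / length = 0.00077 / 0.388 = 0.00198454 g/m
Denier = (g/m) * 9000 = 0.00198454 * 9000 = 17.86

17.86


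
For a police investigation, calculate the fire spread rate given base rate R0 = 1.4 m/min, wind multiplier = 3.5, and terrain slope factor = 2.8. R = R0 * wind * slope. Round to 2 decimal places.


Fire spread rate calculation:
R = R0 * wind_factor * slope_factor
= 1.4 * 3.5 * 2.8
= 4.9 * 2.8
= 13.72 m/min

13.72


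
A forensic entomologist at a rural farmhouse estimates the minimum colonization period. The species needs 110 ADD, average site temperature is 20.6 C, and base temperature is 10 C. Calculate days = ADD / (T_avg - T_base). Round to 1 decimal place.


Insect development time:
Effective temperature = avg_temp - T_base = 20.6 - 10 = 10.6 C
Days = ADD / effective_temp = 110 / 10.6 = 10.4 days

10.4


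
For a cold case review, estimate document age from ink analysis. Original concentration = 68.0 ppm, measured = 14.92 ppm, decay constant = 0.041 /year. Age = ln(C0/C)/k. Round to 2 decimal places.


Document age estimation:
C0/C = 68.0 / 14.92 = 4.557641
ln(C0/C) = 1.516805
t = 1.516805 / 0.041 = 37.00 years

37.00


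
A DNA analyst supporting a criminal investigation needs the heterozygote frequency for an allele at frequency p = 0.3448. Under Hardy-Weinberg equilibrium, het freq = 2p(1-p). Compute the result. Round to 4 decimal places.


Hardy-Weinberg heterozygote frequency:
q = 1 - p = 1 - 0.3448 = 0.6552
2pq = 2 * 0.3448 * 0.6552 = 0.4518

0.4518


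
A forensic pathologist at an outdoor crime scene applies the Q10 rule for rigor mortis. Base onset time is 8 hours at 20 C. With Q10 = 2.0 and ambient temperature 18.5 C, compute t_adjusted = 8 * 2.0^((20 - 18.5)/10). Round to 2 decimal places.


Rigor mortis time adjustment:
Exponent = (T_ref - T_actual) / 10 = (20 - 18.5) / 10 = 0.15
Q10 factor = 2.0^0.15 = 1.10957
t_adjusted = 8 * 1.10957 = 8.88 hours

8.88


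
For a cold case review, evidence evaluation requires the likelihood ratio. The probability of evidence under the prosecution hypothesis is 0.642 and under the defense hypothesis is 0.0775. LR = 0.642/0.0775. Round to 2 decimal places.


Likelihood ratio calculation:
LR = P(E|Hp) / P(E|Hd)
LR = 0.642 / 0.0775
LR = 8.28

8.28


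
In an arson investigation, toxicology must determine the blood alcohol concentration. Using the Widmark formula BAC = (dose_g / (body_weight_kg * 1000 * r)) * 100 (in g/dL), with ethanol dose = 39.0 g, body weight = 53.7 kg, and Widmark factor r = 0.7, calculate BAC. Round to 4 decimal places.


Applying the Widmark formula:
BAC = (dose_g / (body_wt * 1000 * r)) * 100
Denominator = 53.7 * 1000 * 0.7 = 37590
BAC = (39.0 / 37590) * 100
BAC = 0.1038 g/dL

0.1038


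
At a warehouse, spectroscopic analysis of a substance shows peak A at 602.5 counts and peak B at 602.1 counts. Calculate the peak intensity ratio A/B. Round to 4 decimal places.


Spectral peak ratio:
Peak A = 602.5 counts
Peak B = 602.1 counts
Ratio = 602.5 / 602.1 = 1.0007

1.0007


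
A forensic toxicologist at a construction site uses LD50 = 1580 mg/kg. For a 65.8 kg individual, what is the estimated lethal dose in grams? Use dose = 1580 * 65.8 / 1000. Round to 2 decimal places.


Lethal dose calculation:
Lethal dose = LD50 * body_weight / 1000
= 1580 * 65.8 / 1000
= 103964 / 1000
= 103.96 g

103.96


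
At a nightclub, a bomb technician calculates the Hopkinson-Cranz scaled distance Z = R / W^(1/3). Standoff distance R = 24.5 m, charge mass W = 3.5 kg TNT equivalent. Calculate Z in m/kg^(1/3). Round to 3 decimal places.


Scaled distance calculation:
W^(1/3) = 3.5^(1/3) = 1.518294
Z = R / W^(1/3) = 24.5 / 1.518294
Z = 16.137 m/kg^(1/3)

16.137


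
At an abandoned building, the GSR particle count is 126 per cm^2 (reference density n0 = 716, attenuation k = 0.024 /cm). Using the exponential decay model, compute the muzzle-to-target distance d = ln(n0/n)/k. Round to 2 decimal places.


GSR distance calculation:
n0/n = 716 / 126 = 5.68254
ln(n0/n) = 1.737398
d = 1.737398 / 0.024 = 72.39 cm

72.39


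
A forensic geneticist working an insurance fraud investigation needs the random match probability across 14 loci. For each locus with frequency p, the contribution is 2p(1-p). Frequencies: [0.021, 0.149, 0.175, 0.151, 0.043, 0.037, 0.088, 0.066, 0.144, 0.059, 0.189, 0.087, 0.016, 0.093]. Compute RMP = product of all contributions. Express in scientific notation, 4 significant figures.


Computing RMP for 14 loci:
Locus 1: 2 * 0.021 * 0.979 = 0.041118
Locus 2: 2 * 0.149 * 0.851 = 0.253598
Locus 3: 2 * 0.175 * 0.825 = 0.28875
Locus 4: 2 * 0.151 * 0.849 = 0.256398
Locus 5: 2 * 0.043 * 0.957 = 0.082302
Locus 6: 2 * 0.037 * 0.963 = 0.071262
Locus 7: 2 * 0.088 * 0.912 = 0.160512
Locus 8: 2 * 0.066 * 0.934 = 0.123288
Locus 9: 2 * 0.144 * 0.856 = 0.246528
Locus 10: 2 * 0.059 * 0.941 = 0.111038
Locus 11: 2 * 0.189 * 0.811 = 0.306558
Locus 12: 2 * 0.087 * 0.913 = 0.158862
Locus 13: 2 * 0.016 * 0.984 = 0.031488
Locus 14: 2 * 0.093 * 0.907 = 0.168702
RMP = 6.345e-13

6.345e-13


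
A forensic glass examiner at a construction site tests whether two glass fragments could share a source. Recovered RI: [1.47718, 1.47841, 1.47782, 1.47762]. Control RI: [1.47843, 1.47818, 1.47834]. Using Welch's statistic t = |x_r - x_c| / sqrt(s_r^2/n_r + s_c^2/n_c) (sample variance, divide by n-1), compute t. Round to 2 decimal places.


Welch's t-criterion for glass RI comparison:
Recovered mean = sum / n_r = 5.91103 / 4 = 1.4777575
Control mean = sum / n_c = 4.43495 / 3 = 1.4783167
Recovered sample variance s_r^2 = 2.60692e-07
Control sample variance s_c^2 = 1.60333e-08
Welch SE (unpooled) = sqrt(s_r^2/n_r + s_c^2/n_c) = sqrt(6.51729e-08 + 5.34444e-09) = sqrt(7.05173e-08) = 0.000265551
|mean_r - mean_c| = 0.000559167
t = 0.000559167 / 0.000265551 = 2.11

2.11


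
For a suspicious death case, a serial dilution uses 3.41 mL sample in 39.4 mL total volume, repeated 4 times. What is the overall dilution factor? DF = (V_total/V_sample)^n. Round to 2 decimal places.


Dilution factor calculation:
Single dilution = V_total / V_sample = 39.4 / 3.41 ≈ 11.554252
Number of dilutions = 4
Total DF = (39.4 / 3.41)^4 (full precision, rounded at the end) = 17822.45

17822.45


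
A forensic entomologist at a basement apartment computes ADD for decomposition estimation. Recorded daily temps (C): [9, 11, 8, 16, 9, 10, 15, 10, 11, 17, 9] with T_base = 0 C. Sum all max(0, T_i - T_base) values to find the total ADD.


Computing ADD day by day:
Day 1: max(0, 9 - 0) = 9
Day 2: max(0, 11 - 0) = 11
Day 3: max(0, 8 - 0) = 8
Day 4: max(0, 16 - 0) = 16
Day 5: max(0, 9 - 0) = 9
Day 6: max(0, 10 - 0) = 10
Day 7: max(0, 15 - 0) = 15
Day 8: max(0, 10 - 0) = 10
Day 9: max(0, 11 - 0) = 11
Day 10: max(0, 17 - 0) = 17
Day 11: max(0, 9 - 0) = 9
Total ADD = 125

125


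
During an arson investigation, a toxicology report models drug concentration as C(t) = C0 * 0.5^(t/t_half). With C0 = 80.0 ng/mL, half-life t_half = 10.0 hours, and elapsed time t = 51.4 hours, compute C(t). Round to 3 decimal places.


Drug concentration decay:
Number of half-lives = t / t_half = 51.4 / 10.0 = 5.14
Decay factor = 0.5^5.14 = 0.02835997
C(t) = 80.0 * 0.02835997 = 2.269 ng/mL

2.269


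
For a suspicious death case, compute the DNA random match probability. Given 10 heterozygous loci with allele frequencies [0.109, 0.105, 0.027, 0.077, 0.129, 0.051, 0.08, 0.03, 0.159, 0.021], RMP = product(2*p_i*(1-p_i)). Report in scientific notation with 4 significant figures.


Computing RMP for 10 loci:
Locus 1: 2 * 0.109 * 0.891 = 0.194238
Locus 2: 2 * 0.105 * 0.895 = 0.18795
Locus 3: 2 * 0.027 * 0.973 = 0.052542
Locus 4: 2 * 0.077 * 0.923 = 0.142142
Locus 5: 2 * 0.129 * 0.871 = 0.224718
Locus 6: 2 * 0.051 * 0.949 = 0.096798
Locus 7: 2 * 0.08 * 0.92 = 0.1472
Locus 8: 2 * 0.03 * 0.97 = 0.0582
Locus 9: 2 * 0.159 * 0.841 = 0.267438
Locus 10: 2 * 0.021 * 0.979 = 0.041118
RMP = 5.587e-10

5.587e-10


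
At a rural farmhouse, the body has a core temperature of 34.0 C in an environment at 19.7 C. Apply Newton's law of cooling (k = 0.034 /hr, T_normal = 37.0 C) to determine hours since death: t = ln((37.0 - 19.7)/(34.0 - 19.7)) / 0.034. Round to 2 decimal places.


Using Newton's law of cooling:
t = ln((T_normal - T_ambient) / (T_body - T_ambient)) / k
T_normal - T_ambient = 17.3
T_body - T_ambient = 14.3
Ratio = 1.20979
ln(ratio) = 0.190447
t = 0.190447 / 0.034 = 5.60 hours

5.60


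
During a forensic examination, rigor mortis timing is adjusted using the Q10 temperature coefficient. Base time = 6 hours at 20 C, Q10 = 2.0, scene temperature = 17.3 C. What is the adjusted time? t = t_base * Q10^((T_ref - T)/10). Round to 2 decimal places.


Rigor mortis time adjustment:
Exponent = (T_ref - T_actual) / 10 = (20 - 17.3) / 10 = 0.27
Q10 factor = 2.0^0.27 = 1.20581
t_adjusted = 6 * 1.20581 = 7.23 hours

7.23


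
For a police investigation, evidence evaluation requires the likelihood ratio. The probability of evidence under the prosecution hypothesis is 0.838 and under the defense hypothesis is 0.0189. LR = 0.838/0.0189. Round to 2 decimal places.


Likelihood ratio calculation:
LR = P(E|Hp) / P(E|Hd)
LR = 0.838 / 0.0189
LR = 44.34

44.34


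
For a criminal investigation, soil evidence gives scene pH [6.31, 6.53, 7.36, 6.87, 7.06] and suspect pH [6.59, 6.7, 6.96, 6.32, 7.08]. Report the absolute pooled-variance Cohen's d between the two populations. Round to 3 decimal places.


Pooled-variance Cohen's d for soil pH comparison:
Scene mean = 34.13 / 5 = 6.826
Suspect mean = 33.65 / 5 = 6.73
Scene sample variance s_s^2 = 0.17393
Suspect sample variance s_c^2 = 0.091
Pooled variance = ((n_s-1)*s_s^2 + (n_c-1)*s_c^2) / (n_s + n_c - 2) = 0.132465
Pooled SD = sqrt(0.132465) = 0.363957
Mean difference = 0.096
|d| = |0.096| / 0.363957 = 0.264

0.264


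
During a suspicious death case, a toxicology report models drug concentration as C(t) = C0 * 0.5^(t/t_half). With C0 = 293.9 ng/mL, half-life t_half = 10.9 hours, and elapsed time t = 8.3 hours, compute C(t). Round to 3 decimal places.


Drug concentration decay:
Number of half-lives = t / t_half = 8.3 / 10.9 = 0.761468
Decay factor = 0.5^0.761468 = 0.58989578
C(t) = 293.9 * 0.58989578 = 173.370 ng/mL

173.370


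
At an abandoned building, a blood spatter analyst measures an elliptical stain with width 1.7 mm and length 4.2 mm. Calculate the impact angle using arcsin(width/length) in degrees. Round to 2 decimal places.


Blood spatter impact angle calculation:
width / length = 1.7 / 4.2 = 0.404762
angle = arcsin(0.404762)
angle = 23.88 degrees

23.88


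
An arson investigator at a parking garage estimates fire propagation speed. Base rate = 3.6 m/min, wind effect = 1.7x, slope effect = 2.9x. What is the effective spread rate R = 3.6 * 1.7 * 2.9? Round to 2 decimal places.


Fire spread rate calculation:
R = R0 * wind_factor * slope_factor
= 3.6 * 1.7 * 2.9
= 6.12 * 2.9
= 17.75 m/min

17.75


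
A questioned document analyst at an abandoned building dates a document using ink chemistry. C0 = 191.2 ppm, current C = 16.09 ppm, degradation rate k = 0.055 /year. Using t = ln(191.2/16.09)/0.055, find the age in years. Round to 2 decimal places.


Document age estimation:
C0/C = 191.2 / 16.09 = 11.883157
ln(C0/C) = 2.475122
t = 2.475122 / 0.055 = 45.00 years

45.00


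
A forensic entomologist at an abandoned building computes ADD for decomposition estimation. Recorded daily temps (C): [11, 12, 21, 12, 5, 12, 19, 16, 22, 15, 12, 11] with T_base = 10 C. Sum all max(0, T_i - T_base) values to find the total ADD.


Computing ADD day by day:
Day 1: max(0, 11 - 10) = 1
Day 2: max(0, 12 - 10) = 2
Day 3: max(0, 21 - 10) = 11
Day 4: max(0, 12 - 10) = 2
Day 5: max(0, 5 - 10) = 0
Day 6: max(0, 12 - 10) = 2
Day 7: max(0, 19 - 10) = 9
Day 8: max(0, 16 - 10) = 6
Day 9: max(0, 22 - 10) = 12
Day 10: max(0, 15 - 10) = 5
Day 11: max(0, 12 - 10) = 2
Day 12: max(0, 11 - 10) = 1
Total ADD = 53

53
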